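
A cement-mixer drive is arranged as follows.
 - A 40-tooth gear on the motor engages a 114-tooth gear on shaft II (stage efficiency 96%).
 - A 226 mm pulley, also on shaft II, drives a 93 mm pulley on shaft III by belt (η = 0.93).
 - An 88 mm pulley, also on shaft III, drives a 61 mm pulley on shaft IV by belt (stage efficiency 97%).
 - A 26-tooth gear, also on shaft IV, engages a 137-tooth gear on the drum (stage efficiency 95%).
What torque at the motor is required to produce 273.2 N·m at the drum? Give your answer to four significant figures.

Overall ratio R = 2.85 × 0.4115 × 0.69318 × 5.2692 = 4.2836; overall efficiency η = 0.96 × 0.93 × 0.97 × 0.95 = 0.8227.
Input torque = output torque / (R × η) = 273.2 / (4.2836 × 0.8227) = 77.521 N·m.

77.52 N·m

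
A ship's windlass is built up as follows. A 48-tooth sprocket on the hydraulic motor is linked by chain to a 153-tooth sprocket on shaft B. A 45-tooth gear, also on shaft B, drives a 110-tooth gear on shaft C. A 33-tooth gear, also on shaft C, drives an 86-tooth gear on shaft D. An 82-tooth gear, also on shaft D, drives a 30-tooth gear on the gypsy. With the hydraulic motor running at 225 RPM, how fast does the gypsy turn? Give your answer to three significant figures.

30.3 RPM

chain 153/48 = 3.1875 → 225/3.1875 = 70.588 RPM
gear mesh 110/45 = 2.4444 → 70.588/2.4444 = 28.877 RPM
gear mesh 86/33 = 2.6061 → 28.877/2.6061 = 11.081 RPM
gear mesh 30/82 = 0.36585 → 11.081/0.36585 = 30.287 RPM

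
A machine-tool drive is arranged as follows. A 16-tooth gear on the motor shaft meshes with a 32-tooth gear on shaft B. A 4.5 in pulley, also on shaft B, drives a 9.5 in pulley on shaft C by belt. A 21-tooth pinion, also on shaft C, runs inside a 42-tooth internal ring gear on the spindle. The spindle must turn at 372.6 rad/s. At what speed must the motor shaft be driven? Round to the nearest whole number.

Overall ratio R = 2 × 2.1111 × 2 = 8.4444.
Required input speed = output speed × R = 372.6 × 8.4444 = 3146.4 rad/s.

3146 rad/s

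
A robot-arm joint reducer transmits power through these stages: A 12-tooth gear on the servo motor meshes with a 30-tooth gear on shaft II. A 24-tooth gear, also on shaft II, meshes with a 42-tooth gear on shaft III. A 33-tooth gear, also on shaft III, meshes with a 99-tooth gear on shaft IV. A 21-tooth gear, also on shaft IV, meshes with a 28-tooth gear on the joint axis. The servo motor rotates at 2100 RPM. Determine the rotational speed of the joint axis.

120 RPM

Gear mesh: ratio = 30/12 = 2.5, so shaft II turns at 2100 / 2.5 = 840 RPM.
Gear mesh: ratio = 42/24 = 1.75, so shaft III turns at 840 / 1.75 = 480 RPM.
Gear mesh: ratio = 99/33 = 3, so shaft IV turns at 480 / 3 = 160 RPM.
Gear mesh: ratio = 28/21 = 1.3333, so the joint axis turns at 160 / 1.3333 = 120 RPM.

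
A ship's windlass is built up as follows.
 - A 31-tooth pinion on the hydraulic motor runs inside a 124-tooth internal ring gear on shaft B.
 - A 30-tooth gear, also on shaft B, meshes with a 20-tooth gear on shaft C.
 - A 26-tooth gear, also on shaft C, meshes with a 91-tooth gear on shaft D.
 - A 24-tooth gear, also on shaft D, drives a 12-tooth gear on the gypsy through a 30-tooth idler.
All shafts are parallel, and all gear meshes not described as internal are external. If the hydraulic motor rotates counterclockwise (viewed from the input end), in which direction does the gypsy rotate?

the hydraulic motor → shaft B: internal mesh, same direction → CCW.
shaft B → shaft C: external mesh, 1 reversal → CW.
shaft C → shaft D: external mesh, 1 reversal → CCW.
shaft D → the gypsy: driver → idler → driven is 2 external meshes, 2 reversals → CCW.
4 reversals in total — an even number — so the gypsy turns the same way as the hydraulic motor.

counterclockwise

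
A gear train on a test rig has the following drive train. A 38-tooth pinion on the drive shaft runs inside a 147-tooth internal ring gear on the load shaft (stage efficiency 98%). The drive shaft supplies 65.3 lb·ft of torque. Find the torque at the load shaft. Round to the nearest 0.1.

247.6 lb·ft

Internal gear: ratio = 147/38 = 3.8684; torque at the load shaft = 65.3 × 3.8684 × 0.98 = 247.56 lb·ft.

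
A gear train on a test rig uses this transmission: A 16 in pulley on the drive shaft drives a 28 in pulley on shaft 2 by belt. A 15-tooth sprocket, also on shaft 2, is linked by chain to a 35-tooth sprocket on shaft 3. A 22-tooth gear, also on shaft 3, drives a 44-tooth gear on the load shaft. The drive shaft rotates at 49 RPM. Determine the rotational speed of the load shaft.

6 RPM

Belt: ratio = 28/16 = 1.75, so shaft 2 turns at 49 / 1.75 = 28 RPM.
Chain: ratio = 35/15 = 2.3333, so shaft 3 turns at 28 / 2.3333 = 12 RPM.
Gear mesh: ratio = 44/22 = 2, so the load shaft turns at 12 / 2 = 6 RPM.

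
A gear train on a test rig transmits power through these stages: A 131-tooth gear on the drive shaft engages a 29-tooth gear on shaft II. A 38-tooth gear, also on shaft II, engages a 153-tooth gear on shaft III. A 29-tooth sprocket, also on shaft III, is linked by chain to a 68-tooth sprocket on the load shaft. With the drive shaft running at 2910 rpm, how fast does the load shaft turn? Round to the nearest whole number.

1392 rpm

Gear mesh: ratio = 29/131 = 0.22137, so shaft II turns at 2910 / 0.22137 = 13145 rpm.
Gear mesh: ratio = 153/38 = 4.0263, so shaft III turns at 13145 / 4.0263 = 3264.8 rpm.
Chain: ratio = 68/29 = 2.3448, so the load shaft turns at 3264.8 / 2.3448 = 1392.3 rpm.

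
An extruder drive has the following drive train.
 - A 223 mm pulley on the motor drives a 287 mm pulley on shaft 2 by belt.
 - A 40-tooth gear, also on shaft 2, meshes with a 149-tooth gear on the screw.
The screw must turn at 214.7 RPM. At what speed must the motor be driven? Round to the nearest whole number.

1029 RPM

Overall ratio R = 1.287 × 3.725 = 4.7941.
Required input speed = output speed × R = 214.7 × 4.7941 = 1029.3 RPM.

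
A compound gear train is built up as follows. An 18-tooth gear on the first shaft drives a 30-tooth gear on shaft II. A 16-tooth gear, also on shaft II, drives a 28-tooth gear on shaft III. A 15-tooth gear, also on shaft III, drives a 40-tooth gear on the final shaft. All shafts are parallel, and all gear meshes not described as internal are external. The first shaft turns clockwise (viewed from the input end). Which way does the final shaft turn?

counterclockwise

the first shaft → shaft II: external mesh, 1 reversal → CCW.
shaft II → shaft III: external mesh, 1 reversal → CW.
shaft III → the final shaft: external mesh, 1 reversal → CCW.
3 reversals in total — an odd number — so the final shaft turns opposite to the first shaft.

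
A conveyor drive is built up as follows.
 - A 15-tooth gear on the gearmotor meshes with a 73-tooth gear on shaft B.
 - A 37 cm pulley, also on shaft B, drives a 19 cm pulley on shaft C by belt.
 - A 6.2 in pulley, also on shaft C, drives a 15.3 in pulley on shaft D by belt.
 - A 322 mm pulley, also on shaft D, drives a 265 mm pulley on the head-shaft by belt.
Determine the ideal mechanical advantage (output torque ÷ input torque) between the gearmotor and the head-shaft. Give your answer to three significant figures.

5.08

Each stage contributes driven/driver: gear mesh 73/15 = 4.8667, belt 19/37 = 0.51351, belt 15.3/6.2 = 2.4677, belt 265/322 = 0.82298.
Overall: 4.8667 × 0.51351 × 2.4677 × 0.82298 = 5.0754.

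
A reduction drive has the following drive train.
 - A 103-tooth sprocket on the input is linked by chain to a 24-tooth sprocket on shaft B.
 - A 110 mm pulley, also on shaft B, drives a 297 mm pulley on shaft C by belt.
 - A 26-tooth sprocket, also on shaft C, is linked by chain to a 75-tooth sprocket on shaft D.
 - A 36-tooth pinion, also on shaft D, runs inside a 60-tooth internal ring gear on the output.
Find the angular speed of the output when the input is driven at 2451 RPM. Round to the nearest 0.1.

chain 24/103 = 0.23301 → 2451/0.23301 = 10519 RPM
belt 297/110 = 2.7 → 10519/2.7 = 3895.9 RPM
chain 75/26 = 2.8846 → 3895.9/2.8846 = 1350.6 RPM
internal gear 60/36 = 1.6667 → 1350.6/1.6667 = 810.34 RPM

810.3 RPM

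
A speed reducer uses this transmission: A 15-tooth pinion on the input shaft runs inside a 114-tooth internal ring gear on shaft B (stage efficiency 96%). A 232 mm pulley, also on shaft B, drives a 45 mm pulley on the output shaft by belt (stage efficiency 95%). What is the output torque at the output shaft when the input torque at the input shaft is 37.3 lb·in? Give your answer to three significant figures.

After the internal gear (114/15): 37.3 × 7.6 × 0.96 = 272.14 lb·in
After the belt (45/232): 272.14 × 0.19397 × 0.95 = 50.147 lb·in

50.1 lb·in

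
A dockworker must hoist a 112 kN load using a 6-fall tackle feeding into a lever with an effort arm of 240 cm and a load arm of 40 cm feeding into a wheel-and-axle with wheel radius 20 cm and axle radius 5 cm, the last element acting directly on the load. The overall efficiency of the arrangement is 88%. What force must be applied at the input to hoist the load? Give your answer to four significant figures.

0.8838 kN

Block-and-tackle MA = number of supporting rope parts = 6.
Lever MA = effort arm / load arm = 240/40 = 6.
Wheel-and-axle MA = R/r = 20/5 = 4.
Combined ideal MA = 6 × 6 × 4 = 144.
Actual MA = 144 × 0.88 = 126.72.
Effort = load / actual MA = 112 / 126.72 = 0.88384 kN.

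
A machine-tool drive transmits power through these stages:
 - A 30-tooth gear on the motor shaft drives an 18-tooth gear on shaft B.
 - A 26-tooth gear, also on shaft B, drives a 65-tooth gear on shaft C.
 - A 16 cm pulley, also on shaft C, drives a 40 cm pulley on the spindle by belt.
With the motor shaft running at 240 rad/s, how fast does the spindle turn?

64 rad/s

Gear mesh: ratio = 18/30 = 0.6, so shaft B turns at 240 / 0.6 = 400 rad/s.
Gear mesh: ratio = 65/26 = 2.5, so shaft C turns at 400 / 2.5 = 160 rad/s.
Belt: ratio = 40/16 = 2.5, so the spindle turns at 160 / 2.5 = 64 rad/s.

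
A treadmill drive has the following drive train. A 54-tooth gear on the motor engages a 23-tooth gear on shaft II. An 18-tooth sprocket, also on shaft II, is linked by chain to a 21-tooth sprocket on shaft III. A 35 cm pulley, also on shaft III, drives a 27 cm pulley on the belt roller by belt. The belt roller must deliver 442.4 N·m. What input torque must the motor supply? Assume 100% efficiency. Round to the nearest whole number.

1154 N·m

Overall ratio R = 0.42593 × 1.1667 × 0.77143 = 0.38333.
Input torque = output torque / R = 442.4 / 0.38333 = 1154.1 N·m.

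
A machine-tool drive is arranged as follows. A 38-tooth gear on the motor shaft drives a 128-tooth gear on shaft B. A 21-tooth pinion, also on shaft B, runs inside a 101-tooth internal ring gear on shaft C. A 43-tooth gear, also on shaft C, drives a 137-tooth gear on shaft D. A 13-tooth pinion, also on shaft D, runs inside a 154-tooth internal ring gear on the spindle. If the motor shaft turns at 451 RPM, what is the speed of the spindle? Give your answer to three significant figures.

the motor shaft → shaft B (gear mesh, 128/38): 451 ÷ 3.3684 = 133.89 RPM
shaft B → shaft C (internal gear, 101/21): 133.89 ÷ 4.8095 = 27.839 RPM
shaft C → shaft D (gear mesh, 137/43): 27.839 ÷ 3.186 = 8.7377 RPM
shaft D → the spindle (internal gear, 154/13): 8.7377 ÷ 11.846 = 0.7376 RPM

0.738 RPM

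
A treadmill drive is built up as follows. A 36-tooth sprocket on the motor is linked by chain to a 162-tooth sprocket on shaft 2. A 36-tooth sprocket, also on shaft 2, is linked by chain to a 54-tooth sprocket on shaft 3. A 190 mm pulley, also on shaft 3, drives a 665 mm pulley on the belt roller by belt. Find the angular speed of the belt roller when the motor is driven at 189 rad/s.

Chain: ratio = 162/36 = 4.5, so shaft 2 turns at 189 / 4.5 = 42 rad/s.
Chain: ratio = 54/36 = 1.5, so shaft 3 turns at 42 / 1.5 = 28 rad/s.
Belt: ratio = 665/190 = 3.5, so the belt roller turns at 28 / 3.5 = 8 rad/s.

8 rad/s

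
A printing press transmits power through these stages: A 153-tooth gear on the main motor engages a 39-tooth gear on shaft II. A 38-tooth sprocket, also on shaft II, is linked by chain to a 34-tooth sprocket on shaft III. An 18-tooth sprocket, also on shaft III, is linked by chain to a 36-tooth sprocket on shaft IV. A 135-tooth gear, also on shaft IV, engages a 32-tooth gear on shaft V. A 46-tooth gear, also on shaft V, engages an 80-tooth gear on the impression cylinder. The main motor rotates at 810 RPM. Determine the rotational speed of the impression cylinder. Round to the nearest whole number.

4308 RPM

the main motor → shaft II (gear mesh, 39/153): 810 ÷ 0.2549 = 3177.7 RPM
shaft II → shaft III (chain, 34/38): 3177.7 ÷ 0.89474 = 3551.5 RPM
shaft III → shaft IV (chain, 36/18): 3551.5 ÷ 2 = 1775.8 RPM
shaft IV → shaft V (gear mesh, 32/135): 1775.8 ÷ 0.23704 = 7491.5 RPM
shaft V → the impression cylinder (gear mesh, 80/46): 7491.5 ÷ 1.7391 = 4307.6 RPM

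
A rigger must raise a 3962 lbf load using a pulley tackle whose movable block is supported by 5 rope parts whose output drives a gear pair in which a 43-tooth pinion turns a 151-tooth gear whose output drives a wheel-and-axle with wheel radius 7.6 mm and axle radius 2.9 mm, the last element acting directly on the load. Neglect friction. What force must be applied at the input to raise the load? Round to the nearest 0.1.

Block-and-tackle MA = number of supporting rope parts = 5.
Gear pair MA = 151/43 = 3.5116.
Wheel-and-axle MA = R/r = 7.6/2.9 = 2.6207.
Combined ideal MA = 5 × 3.5116 × 2.6207 = 46.014.
Effort = load / MA = 3962 / 46.014 = 86.103 lbf.

86.1 lbf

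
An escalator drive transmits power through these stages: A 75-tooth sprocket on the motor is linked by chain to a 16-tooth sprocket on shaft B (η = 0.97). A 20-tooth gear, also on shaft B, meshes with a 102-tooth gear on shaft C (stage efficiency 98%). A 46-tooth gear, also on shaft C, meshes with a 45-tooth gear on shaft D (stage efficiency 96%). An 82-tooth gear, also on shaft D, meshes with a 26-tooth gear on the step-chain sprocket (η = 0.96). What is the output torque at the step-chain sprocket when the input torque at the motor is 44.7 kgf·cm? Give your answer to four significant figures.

13.22 kgf·cm

After the chain (16/75): 44.7 × 0.21333 × 0.97 = 9.2499 kgf·cm
After the gear mesh (102/20): 9.2499 × 5.1 × 0.98 = 46.231 kgf·cm
After the gear mesh (45/46): 46.231 × 0.97826 × 0.96 = 43.417 kgf·cm
After the gear mesh (26/82): 43.417 × 0.31707 × 0.96 = 13.216 kgf·cm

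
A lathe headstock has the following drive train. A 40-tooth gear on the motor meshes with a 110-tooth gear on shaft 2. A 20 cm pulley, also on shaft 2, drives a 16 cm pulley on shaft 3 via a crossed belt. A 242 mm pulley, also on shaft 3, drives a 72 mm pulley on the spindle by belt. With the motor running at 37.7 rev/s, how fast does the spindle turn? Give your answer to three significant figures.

57.6 rev/s

gear mesh 110/40 = 2.75 → 37.7/2.75 = 13.709 rev/s
belt 16/20 = 0.8 → 13.709/0.8 = 17.136 rev/s
belt 72/242 = 0.29752 → 17.136/0.29752 = 57.597 rev/s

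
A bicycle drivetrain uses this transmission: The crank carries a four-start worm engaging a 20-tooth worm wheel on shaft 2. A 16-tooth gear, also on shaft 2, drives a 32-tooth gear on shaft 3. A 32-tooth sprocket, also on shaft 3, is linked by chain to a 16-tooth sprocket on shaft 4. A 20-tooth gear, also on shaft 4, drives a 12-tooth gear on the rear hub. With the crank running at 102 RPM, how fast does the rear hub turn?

34 RPM

the crank → shaft 2 (worm, 20/4): 102 ÷ 5 = 20.4 RPM
shaft 2 → shaft 3 (gear mesh, 32/16): 20.4 ÷ 2 = 10.2 RPM
shaft 3 → shaft 4 (chain, 16/32): 10.2 ÷ 0.5 = 20.4 RPM
shaft 4 → the rear hub (gear mesh, 12/20): 20.4 ÷ 0.6 = 34 RPM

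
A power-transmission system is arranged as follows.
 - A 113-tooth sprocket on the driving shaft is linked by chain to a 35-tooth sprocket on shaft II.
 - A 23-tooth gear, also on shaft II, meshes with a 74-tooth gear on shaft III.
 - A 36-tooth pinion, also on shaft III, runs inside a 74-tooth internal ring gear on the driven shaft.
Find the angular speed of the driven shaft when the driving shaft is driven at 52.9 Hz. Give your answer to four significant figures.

the driving shaft → shaft II (chain, 35/113): 52.9 ÷ 0.30973 = 170.79 Hz
shaft II → shaft III (gear mesh, 74/23): 170.79 ÷ 3.2174 = 53.084 Hz
shaft III → the driven shaft (internal gear, 74/36): 53.084 ÷ 2.0556 = 25.825 Hz

25.82 Hz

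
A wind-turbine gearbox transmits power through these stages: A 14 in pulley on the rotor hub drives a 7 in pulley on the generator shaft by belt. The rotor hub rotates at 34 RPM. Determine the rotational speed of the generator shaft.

Belt: ratio = 7/14 = 0.5, so the generator shaft turns at 34 / 0.5 = 68 RPM.

68 RPM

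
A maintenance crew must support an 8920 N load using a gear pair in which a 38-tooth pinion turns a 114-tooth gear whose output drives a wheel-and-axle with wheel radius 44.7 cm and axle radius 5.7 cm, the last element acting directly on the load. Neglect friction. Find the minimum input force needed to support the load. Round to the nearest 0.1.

379.1 N

Gear pair MA = 114/38 = 3.
Wheel-and-axle MA = R/r = 44.7/5.7 = 7.8421.
Combined ideal MA = 3 × 7.8421 = 23.526.
Effort = load / MA = 8920 / 23.526 = 379.15 N.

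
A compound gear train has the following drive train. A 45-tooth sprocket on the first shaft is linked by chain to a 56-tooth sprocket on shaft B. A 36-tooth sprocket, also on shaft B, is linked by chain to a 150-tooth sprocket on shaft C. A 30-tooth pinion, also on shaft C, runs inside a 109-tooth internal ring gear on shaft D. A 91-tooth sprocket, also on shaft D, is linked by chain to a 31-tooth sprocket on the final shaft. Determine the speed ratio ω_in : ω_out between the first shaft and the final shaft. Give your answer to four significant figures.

Each stage contributes driven/driver: chain 56/45 = 1.2444, chain 150/36 = 4.1667, internal gear 109/30 = 3.6333, chain 31/91 = 0.34066.
Overall: 1.2444 × 4.1667 × 3.6333 × 0.34066 = 6.4179.

6.418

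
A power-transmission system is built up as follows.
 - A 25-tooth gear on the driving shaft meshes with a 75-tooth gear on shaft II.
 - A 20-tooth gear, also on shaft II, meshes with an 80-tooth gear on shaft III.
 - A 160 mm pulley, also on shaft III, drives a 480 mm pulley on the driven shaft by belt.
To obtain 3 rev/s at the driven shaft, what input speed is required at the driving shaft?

Overall ratio R = 3 × 4 × 3 = 36.
Required input speed = output speed × R = 3 × 36 = 108 rev/s.

108 rev/s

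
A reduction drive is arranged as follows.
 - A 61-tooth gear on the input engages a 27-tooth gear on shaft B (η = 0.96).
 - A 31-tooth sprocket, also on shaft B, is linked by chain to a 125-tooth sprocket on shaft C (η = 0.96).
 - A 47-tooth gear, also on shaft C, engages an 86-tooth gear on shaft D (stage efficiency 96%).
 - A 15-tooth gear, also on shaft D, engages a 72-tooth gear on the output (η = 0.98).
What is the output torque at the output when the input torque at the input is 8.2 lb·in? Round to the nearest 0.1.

Gear mesh: ratio = 27/61 = 0.44262; torque at shaft B = 8.2 × 0.44262 × 0.96 = 3.4843 lb·in.
Chain: ratio = 125/31 = 4.0323; torque at shaft C = 3.4843 × 4.0323 × 0.96 = 13.488 lb·in.
Gear mesh: ratio = 86/47 = 1.8298; torque at shaft D = 13.488 × 1.8298 × 0.96 = 23.692 lb·in.
Gear mesh: ratio = 72/15 = 4.8; torque at the output = 23.692 × 4.8 × 0.98 = 111.45 lb·in.

111.4 lb·in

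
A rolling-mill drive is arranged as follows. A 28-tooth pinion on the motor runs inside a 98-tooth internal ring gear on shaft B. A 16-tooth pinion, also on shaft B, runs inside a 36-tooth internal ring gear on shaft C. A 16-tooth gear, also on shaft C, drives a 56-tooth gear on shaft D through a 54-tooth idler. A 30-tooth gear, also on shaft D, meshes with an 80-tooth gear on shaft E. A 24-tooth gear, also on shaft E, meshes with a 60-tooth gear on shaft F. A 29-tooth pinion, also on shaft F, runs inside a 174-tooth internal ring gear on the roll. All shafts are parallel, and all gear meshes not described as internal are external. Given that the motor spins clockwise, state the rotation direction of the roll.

clockwise

the motor → shaft B: internal mesh, same direction → CW.
shaft B → shaft C: internal mesh, same direction → CW.
shaft C → shaft D: driver → idler → driven is 2 external meshes, 2 reversals → CW.
shaft D → shaft E: external mesh, 1 reversal → CCW.
shaft E → shaft F: external mesh, 1 reversal → CW.
shaft F → the roll: internal mesh, same direction → CW.
4 reversals in total — an even number — so the roll turns the same way as the motor.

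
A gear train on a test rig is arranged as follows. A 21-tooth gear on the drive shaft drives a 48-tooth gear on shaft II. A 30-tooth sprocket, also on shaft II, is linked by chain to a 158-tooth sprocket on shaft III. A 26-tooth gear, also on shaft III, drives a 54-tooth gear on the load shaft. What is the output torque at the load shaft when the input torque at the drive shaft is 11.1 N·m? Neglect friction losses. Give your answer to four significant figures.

277.5 N·m

After the gear mesh (48/21): 11.1 × 2.2857 = 25.371 N·m
After the chain (158/30): 25.371 × 5.2667 = 133.62 N·m
After the gear mesh (54/26): 133.62 × 2.0769 = 277.52 N·m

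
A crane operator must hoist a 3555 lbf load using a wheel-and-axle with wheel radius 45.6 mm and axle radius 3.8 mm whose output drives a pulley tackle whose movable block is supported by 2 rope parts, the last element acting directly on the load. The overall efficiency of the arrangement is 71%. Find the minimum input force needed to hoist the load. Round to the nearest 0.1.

Wheel-and-axle MA = R/r = 45.6/3.8 = 12.
Block-and-tackle MA = number of supporting rope parts = 2.
Combined ideal MA = 12 × 2 = 24.
Actual MA = 24 × 0.71 = 17.04.
Effort = load / actual MA = 3555 / 17.04 = 208.63 lbf.

208.6 lbf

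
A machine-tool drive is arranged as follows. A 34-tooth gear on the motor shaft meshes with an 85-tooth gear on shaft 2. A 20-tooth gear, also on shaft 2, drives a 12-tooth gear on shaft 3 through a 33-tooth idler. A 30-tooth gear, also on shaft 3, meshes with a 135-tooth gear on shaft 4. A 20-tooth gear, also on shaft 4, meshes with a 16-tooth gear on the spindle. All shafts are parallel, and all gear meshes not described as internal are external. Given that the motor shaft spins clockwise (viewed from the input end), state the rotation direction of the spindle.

counterclockwise

the motor shaft → shaft 2: external mesh, 1 reversal → CCW.
shaft 2 → shaft 3: driver → idler → driven is 2 external meshes, 2 reversals → CCW.
shaft 3 → shaft 4: external mesh, 1 reversal → CW.
shaft 4 → the spindle: external mesh, 1 reversal → CCW.
5 reversals in total — an odd number — so the spindle turns opposite to the motor shaft.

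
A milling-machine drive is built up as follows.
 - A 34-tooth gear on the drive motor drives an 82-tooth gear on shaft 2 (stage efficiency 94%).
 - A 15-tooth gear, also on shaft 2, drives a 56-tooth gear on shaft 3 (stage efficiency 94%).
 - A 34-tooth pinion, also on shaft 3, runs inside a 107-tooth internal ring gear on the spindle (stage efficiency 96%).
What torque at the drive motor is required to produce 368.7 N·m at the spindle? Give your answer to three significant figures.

15.3 N·m

Overall ratio R = 2.4118 × 3.7333 × 3.1471 = 28.336; overall efficiency η = 0.94 × 0.94 × 0.96 = 0.8483.
Input torque = output torque / (R × η) = 368.7 / (28.336 × 0.8483) = 15.339 N·m.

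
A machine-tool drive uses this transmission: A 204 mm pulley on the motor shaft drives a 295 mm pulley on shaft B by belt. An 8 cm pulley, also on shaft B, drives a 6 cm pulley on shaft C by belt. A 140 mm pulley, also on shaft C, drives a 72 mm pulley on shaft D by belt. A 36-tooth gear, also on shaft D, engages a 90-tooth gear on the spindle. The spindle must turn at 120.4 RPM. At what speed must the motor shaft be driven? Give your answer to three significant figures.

Overall ratio R = 1.4461 × 0.75 × 0.51429 × 2.5 = 1.3944.
Required input speed = output speed × R = 120.4 × 1.3944 = 167.89 RPM.

168 RPM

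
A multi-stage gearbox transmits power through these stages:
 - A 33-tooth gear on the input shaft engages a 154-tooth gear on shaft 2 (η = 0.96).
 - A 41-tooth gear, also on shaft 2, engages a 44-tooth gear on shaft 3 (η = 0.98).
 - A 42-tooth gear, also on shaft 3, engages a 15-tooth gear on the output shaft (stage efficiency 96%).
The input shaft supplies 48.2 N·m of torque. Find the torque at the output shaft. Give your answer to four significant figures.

77.86 N·m

gear mesh 154/33 = 4.6667 → τ = 48.2·4.6667·0.96 = 215.94 N·m
gear mesh 44/41 = 1.0732 → τ = 215.94·1.0732·0.98 = 227.1 N·m
gear mesh 15/42 = 0.35714 → τ = 227.1·0.35714·0.96 = 77.863 N·m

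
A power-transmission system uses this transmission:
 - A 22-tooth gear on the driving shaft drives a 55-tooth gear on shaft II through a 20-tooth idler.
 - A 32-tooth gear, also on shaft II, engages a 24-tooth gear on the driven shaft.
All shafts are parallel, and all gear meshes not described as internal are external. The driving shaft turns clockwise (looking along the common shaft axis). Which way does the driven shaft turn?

the driving shaft → shaft II: driver → idler → driven is 2 external meshes, 2 reversals → CW.
shaft II → the driven shaft: external mesh, 1 reversal → CCW.
3 reversals in total — an odd number — so the driven shaft turns opposite to the driving shaft.

anticlockwise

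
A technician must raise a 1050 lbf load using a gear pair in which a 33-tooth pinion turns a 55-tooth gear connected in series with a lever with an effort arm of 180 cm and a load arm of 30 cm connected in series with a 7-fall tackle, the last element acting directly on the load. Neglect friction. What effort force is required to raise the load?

Gear pair MA = 55/33 = 1.6667.
Lever MA = effort arm / load arm = 180/30 = 6.
Block-and-tackle MA = number of supporting rope parts = 7.
Combined ideal MA = 1.6667 × 6 × 7 = 70.
Effort = load / MA = 1050 / 70 = 15 lbf.

15 lbf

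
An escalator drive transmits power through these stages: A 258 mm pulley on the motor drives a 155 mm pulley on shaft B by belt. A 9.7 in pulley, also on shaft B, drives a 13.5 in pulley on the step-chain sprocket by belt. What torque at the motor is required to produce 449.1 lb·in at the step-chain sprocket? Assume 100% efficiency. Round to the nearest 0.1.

Overall ratio R = 0.60078 × 1.3918 = 0.83613.
Input torque = output torque / R = 449.1 / 0.83613 = 537.12 lb·in.

537.1 lb·in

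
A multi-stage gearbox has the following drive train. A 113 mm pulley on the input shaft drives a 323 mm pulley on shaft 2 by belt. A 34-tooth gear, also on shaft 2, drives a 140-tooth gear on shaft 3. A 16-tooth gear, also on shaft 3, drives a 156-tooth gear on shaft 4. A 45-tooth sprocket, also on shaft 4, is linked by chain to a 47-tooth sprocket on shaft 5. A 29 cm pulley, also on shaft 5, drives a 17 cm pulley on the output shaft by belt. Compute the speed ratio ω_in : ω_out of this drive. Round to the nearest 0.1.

70.3

Each stage contributes driven/driver: belt 323/113 = 2.8584, gear mesh 140/34 = 4.1176, gear mesh 156/16 = 9.75, chain 47/45 = 1.0444, belt 17/29 = 0.58621.
Overall: 2.8584 × 4.1176 × 9.75 × 1.0444 × 0.58621 = 70.261.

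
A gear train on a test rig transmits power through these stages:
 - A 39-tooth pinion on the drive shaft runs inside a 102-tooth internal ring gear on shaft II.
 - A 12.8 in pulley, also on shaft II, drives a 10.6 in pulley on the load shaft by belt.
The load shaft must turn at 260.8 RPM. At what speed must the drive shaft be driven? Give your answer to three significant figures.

Overall ratio R = 2.6154 × 0.82812 = 2.1659.
Required input speed = output speed × R = 260.8 × 2.1659 = 564.86 RPM.

565 RPM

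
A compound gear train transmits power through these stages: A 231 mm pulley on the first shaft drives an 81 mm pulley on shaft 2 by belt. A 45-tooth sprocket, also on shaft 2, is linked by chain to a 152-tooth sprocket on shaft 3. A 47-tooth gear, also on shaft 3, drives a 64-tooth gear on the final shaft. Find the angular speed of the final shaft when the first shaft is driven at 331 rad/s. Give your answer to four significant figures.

205.2 rad/s

the first shaft → shaft 2 (belt, 81/231): 331 ÷ 0.35065 = 943.96 rad/s
shaft 2 → shaft 3 (chain, 152/45): 943.96 ÷ 3.3778 = 279.46 rad/s
shaft 3 → the final shaft (gear mesh, 64/47): 279.46 ÷ 1.3617 = 205.23 rad/s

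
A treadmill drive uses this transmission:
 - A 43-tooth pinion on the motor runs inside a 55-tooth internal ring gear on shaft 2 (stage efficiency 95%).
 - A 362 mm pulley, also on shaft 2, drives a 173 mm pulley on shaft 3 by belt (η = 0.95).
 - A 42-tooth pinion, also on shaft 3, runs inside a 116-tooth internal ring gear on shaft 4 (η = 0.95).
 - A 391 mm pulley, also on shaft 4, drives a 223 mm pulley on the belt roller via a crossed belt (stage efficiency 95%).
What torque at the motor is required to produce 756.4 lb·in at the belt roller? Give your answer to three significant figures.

964 lb·in

Overall ratio R = 1.2791 × 0.4779 × 2.7619 × 0.57033 = 0.96287; overall efficiency η = 0.95 × 0.95 × 0.95 × 0.95 = 0.8145.
Input torque = output torque / (R × η) = 756.4 / (0.96287 × 0.8145) = 964.47 lb·in.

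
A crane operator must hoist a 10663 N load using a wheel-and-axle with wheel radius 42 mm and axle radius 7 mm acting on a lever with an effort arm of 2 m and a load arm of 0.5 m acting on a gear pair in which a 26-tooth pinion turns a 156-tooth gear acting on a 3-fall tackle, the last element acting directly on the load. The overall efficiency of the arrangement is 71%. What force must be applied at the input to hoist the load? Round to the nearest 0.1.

34.8 N

Wheel-and-axle MA = R/r = 42/7 = 6.
Lever MA = effort arm / load arm = 2/0.5 = 4.
Gear pair MA = 156/26 = 6.
Block-and-tackle MA = number of supporting rope parts = 3.
Combined ideal MA = 6 × 4 × 6 × 3 = 432.
Actual MA = 432 × 0.71 = 306.72.
Effort = load / actual MA = 10663 / 306.72 = 34.765 N.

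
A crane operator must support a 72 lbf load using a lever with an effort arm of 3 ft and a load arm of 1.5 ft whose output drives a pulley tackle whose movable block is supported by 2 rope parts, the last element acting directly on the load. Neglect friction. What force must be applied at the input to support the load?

18 lbf

Lever MA = effort arm / load arm = 3/1.5 = 2.
Block-and-tackle MA = number of supporting rope parts = 2.
Combined ideal MA = 2 × 2 = 4.
Effort = load / MA = 72 / 4 = 18 lbf.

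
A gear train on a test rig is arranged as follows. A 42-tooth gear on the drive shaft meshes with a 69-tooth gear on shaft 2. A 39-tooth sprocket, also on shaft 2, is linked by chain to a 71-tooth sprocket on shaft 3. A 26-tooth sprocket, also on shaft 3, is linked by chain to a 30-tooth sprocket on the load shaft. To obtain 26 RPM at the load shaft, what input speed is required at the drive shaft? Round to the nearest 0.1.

89.7 RPM

Overall ratio R = 1.6429 × 1.8205 × 1.1538 = 3.451.
Required input speed = output speed × R = 26 × 3.451 = 89.725 RPM.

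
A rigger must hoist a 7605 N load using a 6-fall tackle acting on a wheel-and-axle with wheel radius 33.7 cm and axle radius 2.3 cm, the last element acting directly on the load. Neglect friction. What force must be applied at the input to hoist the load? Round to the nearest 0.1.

Block-and-tackle MA = number of supporting rope parts = 6.
Wheel-and-axle MA = R/r = 33.7/2.3 = 14.652.
Combined ideal MA = 6 × 14.652 = 87.913.
Effort = load / MA = 7605 / 87.913 = 86.506 N.

86.5 N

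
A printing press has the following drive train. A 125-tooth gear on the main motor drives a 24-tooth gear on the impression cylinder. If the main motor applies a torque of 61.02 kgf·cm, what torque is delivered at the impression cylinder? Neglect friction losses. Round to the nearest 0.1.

11.7 kgf·cm

Gear mesh: ratio = 24/125 = 0.192; torque at the impression cylinder = 61.02 × 0.192 = 11.716 kgf·cm.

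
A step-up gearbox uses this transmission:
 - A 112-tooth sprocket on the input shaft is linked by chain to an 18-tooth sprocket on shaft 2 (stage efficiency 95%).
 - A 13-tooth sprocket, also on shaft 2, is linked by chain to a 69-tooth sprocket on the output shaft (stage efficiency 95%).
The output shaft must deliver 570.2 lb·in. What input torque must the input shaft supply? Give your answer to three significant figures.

741 lb·in

Overall ratio R = 0.16071 × 5.3077 = 0.85302; overall efficiency η = 0.95 × 0.95 = 0.9025.
Input torque = output torque / (R × η) = 570.2 / (0.85302 × 0.9025) = 740.66 lb·in.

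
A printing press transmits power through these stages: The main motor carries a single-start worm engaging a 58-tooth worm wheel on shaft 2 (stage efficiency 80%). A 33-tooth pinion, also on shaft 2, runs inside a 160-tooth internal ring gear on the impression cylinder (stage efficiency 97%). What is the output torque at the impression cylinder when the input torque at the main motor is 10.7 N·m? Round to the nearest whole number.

worm 58/1 = 58 → τ = 10.7·58·0.80 = 496.48 N·m
internal gear 160/33 = 4.8485 → τ = 496.48·4.8485·0.97 = 2335 N·m

2335 N·m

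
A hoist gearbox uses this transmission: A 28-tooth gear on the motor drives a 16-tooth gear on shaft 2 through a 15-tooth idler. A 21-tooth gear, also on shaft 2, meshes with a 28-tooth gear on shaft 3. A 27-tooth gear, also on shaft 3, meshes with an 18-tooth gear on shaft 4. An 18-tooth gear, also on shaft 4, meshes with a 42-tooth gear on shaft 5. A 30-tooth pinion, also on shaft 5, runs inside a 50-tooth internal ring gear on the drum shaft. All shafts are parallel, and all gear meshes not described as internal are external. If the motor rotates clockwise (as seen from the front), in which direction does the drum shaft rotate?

anticlockwise

the motor → shaft 2: driver → idler → driven is 2 external meshes, 2 reversals → CW.
shaft 2 → shaft 3: external mesh, 1 reversal → CCW.
shaft 3 → shaft 4: external mesh, 1 reversal → CW.
shaft 4 → shaft 5: external mesh, 1 reversal → CCW.
shaft 5 → the drum shaft: internal mesh, same direction → CCW.
5 reversals in total — an odd number — so the drum shaft turns opposite to the motor.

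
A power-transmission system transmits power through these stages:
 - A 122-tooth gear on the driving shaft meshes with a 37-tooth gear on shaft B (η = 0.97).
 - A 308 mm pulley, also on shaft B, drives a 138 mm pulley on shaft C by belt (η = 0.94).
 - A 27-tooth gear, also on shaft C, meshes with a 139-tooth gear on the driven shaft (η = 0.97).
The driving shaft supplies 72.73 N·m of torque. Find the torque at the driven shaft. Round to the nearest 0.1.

Gear mesh: ratio = 37/122 = 0.30328; torque at shaft B = 72.73 × 0.30328 × 0.97 = 21.396 N·m.
Belt: ratio = 138/308 = 0.44805; torque at shaft C = 21.396 × 0.44805 × 0.94 = 9.0112 N·m.
Gear mesh: ratio = 139/27 = 5.1481; torque at the driven shaft = 9.0112 × 5.1481 × 0.97 = 44.999 N·m.

45.0 N·m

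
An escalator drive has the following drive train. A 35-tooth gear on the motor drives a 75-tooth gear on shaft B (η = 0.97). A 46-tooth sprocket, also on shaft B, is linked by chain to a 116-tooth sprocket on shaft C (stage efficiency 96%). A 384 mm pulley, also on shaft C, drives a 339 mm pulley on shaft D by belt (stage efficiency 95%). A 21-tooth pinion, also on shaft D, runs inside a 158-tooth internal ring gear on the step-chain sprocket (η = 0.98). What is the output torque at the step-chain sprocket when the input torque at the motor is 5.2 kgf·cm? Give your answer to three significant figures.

Gear mesh: ratio = 75/35 = 2.1429; torque at shaft B = 5.2 × 2.1429 × 0.97 = 10.809 kgf·cm.
Chain: ratio = 116/46 = 2.5217; torque at shaft C = 10.809 × 2.5217 × 0.96 = 26.166 kgf·cm.
Belt: ratio = 339/384 = 0.88281; torque at shaft D = 26.166 × 0.88281 × 0.95 = 21.945 kgf·cm.
Internal gear: ratio = 158/21 = 7.5238; torque at the step-chain sprocket = 21.945 × 7.5238 × 0.98 = 161.81 kgf·cm.

162 kgf·cm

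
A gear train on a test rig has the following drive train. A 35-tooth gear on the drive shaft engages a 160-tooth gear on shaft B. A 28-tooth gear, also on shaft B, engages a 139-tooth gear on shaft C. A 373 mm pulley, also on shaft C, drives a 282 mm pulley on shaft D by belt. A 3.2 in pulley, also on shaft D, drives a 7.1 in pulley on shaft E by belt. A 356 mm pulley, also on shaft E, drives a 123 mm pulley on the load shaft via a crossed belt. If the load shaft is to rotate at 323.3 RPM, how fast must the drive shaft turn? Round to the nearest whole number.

Overall ratio R = 4.5714 × 4.9643 × 0.75603 × 2.2187 × 0.34551 = 13.153.
Required input speed = output speed × R = 323.3 × 13.153 = 4252.2 RPM.

4252 RPM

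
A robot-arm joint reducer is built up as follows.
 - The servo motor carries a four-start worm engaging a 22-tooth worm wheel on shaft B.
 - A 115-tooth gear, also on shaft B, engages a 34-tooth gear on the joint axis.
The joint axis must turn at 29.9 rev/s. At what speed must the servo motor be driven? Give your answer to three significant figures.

48.6 rev/s

Overall ratio R = 5.5 × 0.29565 = 1.6261.
Required input speed = output speed × R = 29.9 × 1.6261 = 48.62 rev/s.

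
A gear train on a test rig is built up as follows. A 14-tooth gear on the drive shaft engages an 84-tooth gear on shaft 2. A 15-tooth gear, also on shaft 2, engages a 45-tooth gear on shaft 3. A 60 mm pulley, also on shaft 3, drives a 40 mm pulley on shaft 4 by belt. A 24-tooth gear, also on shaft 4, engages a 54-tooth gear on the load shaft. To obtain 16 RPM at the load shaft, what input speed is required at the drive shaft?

Overall ratio R = 6 × 3 × 0.66667 × 2.25 = 27.
Required input speed = output speed × R = 16 × 27 = 432 RPM.

432 RPM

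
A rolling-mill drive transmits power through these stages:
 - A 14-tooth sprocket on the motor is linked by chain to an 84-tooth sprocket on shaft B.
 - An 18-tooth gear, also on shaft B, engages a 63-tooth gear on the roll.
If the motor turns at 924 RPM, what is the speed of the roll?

the motor → shaft B (chain, 84/14): 924 ÷ 6 = 154 RPM
shaft B → the roll (gear mesh, 63/18): 154 ÷ 3.5 = 44 RPM

44 RPM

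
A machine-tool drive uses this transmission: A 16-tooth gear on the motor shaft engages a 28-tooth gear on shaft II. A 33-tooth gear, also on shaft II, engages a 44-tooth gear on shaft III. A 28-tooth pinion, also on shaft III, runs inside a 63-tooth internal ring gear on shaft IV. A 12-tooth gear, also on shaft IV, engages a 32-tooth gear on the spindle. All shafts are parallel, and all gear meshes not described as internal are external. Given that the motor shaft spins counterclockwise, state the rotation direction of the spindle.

the motor shaft → shaft II: external mesh, 1 reversal → CW.
shaft II → shaft III: external mesh, 1 reversal → CCW.
shaft III → shaft IV: internal mesh, same direction → CCW.
shaft IV → the spindle: external mesh, 1 reversal → CW.
3 reversals in total — an odd number — so the spindle turns opposite to the motor shaft.

clockwise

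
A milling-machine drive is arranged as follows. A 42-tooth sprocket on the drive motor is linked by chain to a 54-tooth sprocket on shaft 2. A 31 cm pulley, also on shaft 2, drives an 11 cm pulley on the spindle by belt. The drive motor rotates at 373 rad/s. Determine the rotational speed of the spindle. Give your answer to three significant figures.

818 rad/s

chain 54/42 = 1.2857 → 373/1.2857 = 290.11 rad/s
belt 11/31 = 0.35484 → 290.11/0.35484 = 817.59 rad/s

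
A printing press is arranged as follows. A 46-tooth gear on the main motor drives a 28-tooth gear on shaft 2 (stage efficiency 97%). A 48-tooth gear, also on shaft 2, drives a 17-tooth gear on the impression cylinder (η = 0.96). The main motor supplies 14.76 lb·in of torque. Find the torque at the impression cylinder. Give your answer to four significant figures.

2.963 lb·in

gear mesh 28/46 = 0.6087 → τ = 14.76·0.6087·0.97 = 8.7148 lb·in
gear mesh 17/48 = 0.35417 → τ = 8.7148·0.35417·0.96 = 2.963 lb·in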